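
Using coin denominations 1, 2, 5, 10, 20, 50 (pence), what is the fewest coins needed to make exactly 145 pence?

145 − 2×50→45 − 2×20→5 − 1×5→0
Total coins = 2 + 2 + 1 = 5

5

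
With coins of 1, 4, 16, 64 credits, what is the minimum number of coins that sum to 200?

5

200 = 3×64 + 2×4
Total coins = 3 + 2 = 5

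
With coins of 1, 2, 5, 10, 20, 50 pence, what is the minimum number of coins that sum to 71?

Use the largest denomination that fits, subtract, and repeat.
71 = 1×50 + 1×20 + 1×1
Total coins = 1 + 1 + 1 = 3

3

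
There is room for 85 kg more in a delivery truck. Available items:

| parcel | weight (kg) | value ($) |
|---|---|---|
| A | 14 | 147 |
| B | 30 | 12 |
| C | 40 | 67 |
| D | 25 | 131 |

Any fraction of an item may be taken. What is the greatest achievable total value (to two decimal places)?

347.40

Sort by value per unit weight and fill in that order.
Order: A (147/14=10.50) > D (131/25=5.24) > C (67/40=1.68) > B (12/30=0.40)
Fill: take A (14 @ 147) → take D (25 @ 131) → take C (40 @ 67) → take 6/30 of B → 2.40; 85/85 used.
Total value = 347.40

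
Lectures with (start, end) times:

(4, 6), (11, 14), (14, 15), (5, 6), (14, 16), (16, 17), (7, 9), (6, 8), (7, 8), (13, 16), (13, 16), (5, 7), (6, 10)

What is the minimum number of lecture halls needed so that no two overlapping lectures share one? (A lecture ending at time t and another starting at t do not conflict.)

The answer is the maximum number of intervals overlapping at any instant.
starts: [4, 5, 5, 6, 6, 7, 7, 11, 13, 13, 14, 14, 16]
ends:   [6, 6, 7, 8, 8, 9, 10, 14, 15, 16, 16, 16, 17]
s4→1 s5→2 s5→3 e6→2 e6→1 s6→2 s6→3 e7→2 s7→3 s7→4  — peak 4.

4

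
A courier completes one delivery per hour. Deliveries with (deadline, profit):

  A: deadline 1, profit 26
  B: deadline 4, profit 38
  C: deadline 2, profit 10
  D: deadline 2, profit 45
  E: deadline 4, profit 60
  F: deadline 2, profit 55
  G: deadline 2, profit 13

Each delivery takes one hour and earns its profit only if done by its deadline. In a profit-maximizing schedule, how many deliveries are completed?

Take jobs in profit order; each goes to the latest open slot no later than its deadline.
Profit order: E=60 F=55 D=45 B=38 A=26 G=13 C=10
Assign: E→slot 4, F→slot 2, D→slot 1, B→slot 3, A skipped, G skipped, C skipped.
Slots: [1:D] [2:F] [3:B] [4:E]
4 of 7 scheduled.

4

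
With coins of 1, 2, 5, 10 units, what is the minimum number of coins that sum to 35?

4

Greedy: take as many of the largest coin as possible, then repeat with the remainder.
35 − 3×10→5 − 1×5→0
Total coins = 3 + 1 = 4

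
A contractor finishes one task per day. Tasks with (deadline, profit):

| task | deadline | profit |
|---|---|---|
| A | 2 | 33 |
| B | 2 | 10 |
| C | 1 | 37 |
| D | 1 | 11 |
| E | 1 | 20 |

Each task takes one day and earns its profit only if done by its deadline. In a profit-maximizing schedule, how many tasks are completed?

2

By profit: C(d1,37), A(d2,33), E(d1,20), D(d1,11), B(d2,10)
C→slot 1; A→slot 2; E skipped; D skipped; B skipped.
2 of 5 scheduled.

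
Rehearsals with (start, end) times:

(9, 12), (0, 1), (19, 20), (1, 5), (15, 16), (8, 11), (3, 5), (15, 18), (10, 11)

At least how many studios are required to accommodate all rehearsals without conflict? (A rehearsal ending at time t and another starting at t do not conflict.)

starts: [0, 1, 3, 8, 9, 10, 15, 15, 19]
ends:   [1, 5, 5, 11, 11, 12, 16, 18, 20]
s0→1 e1→0 s1→1 s3→2 e5→1 e5→0 s8→1 s9→2 s10→3  — peak 3.

3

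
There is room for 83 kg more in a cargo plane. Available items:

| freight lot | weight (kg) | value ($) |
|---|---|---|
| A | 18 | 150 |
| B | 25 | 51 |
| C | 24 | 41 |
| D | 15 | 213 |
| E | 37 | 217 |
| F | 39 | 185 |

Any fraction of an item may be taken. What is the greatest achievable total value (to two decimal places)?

Greedy by value/weight ratio, highest first.
Ratios (sorted): D 14.20, A 8.33, E 5.86, F 4.74, B 2.04, C 1.71
take D (15 @ 213); take A (18 @ 150); take E (37 @ 217); take 13/39 of F → 61.67. Capacity used 83/83.
Total value = 641.67

641.67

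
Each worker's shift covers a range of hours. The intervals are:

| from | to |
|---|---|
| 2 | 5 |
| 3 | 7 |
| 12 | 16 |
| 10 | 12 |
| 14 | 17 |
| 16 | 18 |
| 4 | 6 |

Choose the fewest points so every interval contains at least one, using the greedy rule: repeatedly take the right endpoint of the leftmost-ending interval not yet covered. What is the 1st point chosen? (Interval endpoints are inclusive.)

5

By right end: [2,5]  [4,6]  [3,7]  [10,12]  [12,16]  [14,17]  [16,18]
[2,5] uncovered → point at 5; [10,12] uncovered → point at 12; [14,17] uncovered → point at 17.
Points: 5, 12, 17 (3 total).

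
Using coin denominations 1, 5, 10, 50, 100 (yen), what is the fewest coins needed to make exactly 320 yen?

320 = 3×100 + 2×10
Total coins = 3 + 2 = 5

5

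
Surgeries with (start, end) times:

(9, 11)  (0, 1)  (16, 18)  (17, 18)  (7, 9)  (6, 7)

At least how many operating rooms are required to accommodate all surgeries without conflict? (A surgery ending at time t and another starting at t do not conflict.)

2

The answer is the maximum number of intervals overlapping at any instant.
Events (time:±→running): 0:+→1 1:-→0 6:+→1 7:-→0 7:+→1 9:-→0 9:+→1 11:-→0 16:+→1 17:+→2 … peak 2.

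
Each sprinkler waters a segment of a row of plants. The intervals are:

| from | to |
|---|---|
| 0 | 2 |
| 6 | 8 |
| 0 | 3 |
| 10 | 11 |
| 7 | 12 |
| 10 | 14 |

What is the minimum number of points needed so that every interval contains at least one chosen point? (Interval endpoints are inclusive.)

3

Sorted: [0,2] [0,3] [6,8] [10,11] [7,12] [10,14]
{[0,2],[0,3]} hit by 2; {[6,8]} hit by 8; {[10,11],[7,12],[10,14]} hit by 11.
Points: 2, 8, 11 (3 total).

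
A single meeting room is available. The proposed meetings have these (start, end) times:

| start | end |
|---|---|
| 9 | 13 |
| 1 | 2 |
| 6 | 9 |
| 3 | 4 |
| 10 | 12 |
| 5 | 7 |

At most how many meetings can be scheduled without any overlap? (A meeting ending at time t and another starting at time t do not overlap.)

Sort by end time and greedily take each interval whose start is ≥ the last chosen end.
Sorted by end: (1,2)  (3,4)  (5,7)  (6,9)  (10,12)  (9,13)
take (1,2); take (3,4); take (5,7); take (10,12); skip (9,13).
Selected 4 meetings.

4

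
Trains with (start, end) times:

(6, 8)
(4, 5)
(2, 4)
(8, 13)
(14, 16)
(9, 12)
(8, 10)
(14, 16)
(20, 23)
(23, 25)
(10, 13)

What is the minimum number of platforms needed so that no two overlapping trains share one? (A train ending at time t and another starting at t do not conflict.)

starts: [2, 4, 6, 8, 8, 9, 10, 14, 14, 20, 23]
ends:   [4, 5, 8, 10, 12, 13, 13, 16, 16, 23, 25]
s2→1 e4→0 s4→1 e5→0 s6→1 e8→0 s8→1 s8→2 s9→3  — peak 3.

3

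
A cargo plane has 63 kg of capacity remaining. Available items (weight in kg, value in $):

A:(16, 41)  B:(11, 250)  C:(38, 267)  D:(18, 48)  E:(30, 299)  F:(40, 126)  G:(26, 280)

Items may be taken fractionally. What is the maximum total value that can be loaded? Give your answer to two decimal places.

789.13

Greedy by value/weight ratio, highest first.
Ratios (sorted): B 22.73, G 10.77, E 9.97, C 7.03, F 3.15, D 2.67, A 2.56
take B (11 @ 250); take G (26 @ 280); take 26/30 of E → 259.13. Capacity used 63/63.
Total value = 789.13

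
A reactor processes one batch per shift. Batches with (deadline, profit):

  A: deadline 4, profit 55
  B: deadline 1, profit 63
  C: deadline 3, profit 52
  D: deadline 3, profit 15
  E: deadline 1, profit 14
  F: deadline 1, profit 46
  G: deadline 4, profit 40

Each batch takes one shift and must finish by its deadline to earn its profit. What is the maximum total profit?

210

Sort by profit descending; place each in the latest free slot ≤ its deadline.
By profit: B(d1,63), A(d4,55), C(d3,52), F(d1,46), G(d4,40), D(d3,15), E(d1,14)
B→slot 1; A→slot 4; C→slot 3; F skipped; G→slot 2; D skipped; E skipped.
Profit = 63 + 40 + 52 + 55 = 210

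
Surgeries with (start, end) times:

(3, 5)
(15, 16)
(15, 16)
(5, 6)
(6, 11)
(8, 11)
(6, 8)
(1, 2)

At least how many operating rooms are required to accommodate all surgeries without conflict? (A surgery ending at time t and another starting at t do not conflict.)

2

starts: [1, 3, 5, 6, 6, 8, 15, 15]
ends:   [2, 5, 6, 8, 11, 11, 16, 16]
s1→1 e2→0 s3→1 e5→0 s5→1 e6→0 s6→1 s6→2  — peak 2.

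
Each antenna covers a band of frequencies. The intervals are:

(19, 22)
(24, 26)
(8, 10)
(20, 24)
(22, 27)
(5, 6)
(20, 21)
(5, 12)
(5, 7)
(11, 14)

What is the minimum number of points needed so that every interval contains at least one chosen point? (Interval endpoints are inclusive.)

Sort by right endpoint; whenever an interval is uncovered, place a point at its right end.
Sorted: [5,6] [5,7] [8,10] [5,12] [11,14] [20,21] [19,22] [20,24] [24,26] [22,27]
{[5,6],[5,7]} hit by 6; {[8,10],[5,12]} hit by 10; {[11,14]} hit by 14; {[20,21],[19,22],[20,24]} hit by 21; {[24,26],[22,27]} hit by 26.
Points: 6, 10, 14, 21, 26 (5 total).

5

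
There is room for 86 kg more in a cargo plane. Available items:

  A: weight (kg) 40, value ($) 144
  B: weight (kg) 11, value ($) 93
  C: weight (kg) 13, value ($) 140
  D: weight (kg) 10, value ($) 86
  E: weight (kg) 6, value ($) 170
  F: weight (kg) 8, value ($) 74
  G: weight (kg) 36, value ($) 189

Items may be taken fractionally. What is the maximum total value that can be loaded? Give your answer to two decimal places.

Sort by value per unit weight and fill in that order.
Order: E (170/6=28.33) > C (140/13=10.77) > F (74/8=9.25) > D (86/10=8.60) > B (93/11=8.45) > G (189/36=5.25) > A (144/40=3.60)
Fill: take E (6 @ 170) → take C (13 @ 140) → take F (8 @ 74) → take D (10 @ 86) → take B (11 @ 93) → take G (36 @ 189) → take 2/40 of A → 7.20; 86/86 used.
Total value = 759.20

759.20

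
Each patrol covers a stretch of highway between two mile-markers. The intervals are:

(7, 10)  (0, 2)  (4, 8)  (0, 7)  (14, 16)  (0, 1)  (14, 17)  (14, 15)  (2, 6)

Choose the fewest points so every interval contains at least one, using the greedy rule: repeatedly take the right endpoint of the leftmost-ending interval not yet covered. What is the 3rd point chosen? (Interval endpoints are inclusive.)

Sort by right endpoint; whenever an interval is uncovered, place a point at its right end.
Sorted: [0,1] [0,2] [2,6] [0,7] [4,8] [7,10] [14,15] [14,16] [14,17]
{[0,1],[0,2]} hit by 1; {[2,6],[0,7],[4,8]} hit by 6; {[7,10]} hit by 10; {[14,15],[14,16],[14,17]} hit by 15.
Points: 1, 6, 10, 15 (4 total).

10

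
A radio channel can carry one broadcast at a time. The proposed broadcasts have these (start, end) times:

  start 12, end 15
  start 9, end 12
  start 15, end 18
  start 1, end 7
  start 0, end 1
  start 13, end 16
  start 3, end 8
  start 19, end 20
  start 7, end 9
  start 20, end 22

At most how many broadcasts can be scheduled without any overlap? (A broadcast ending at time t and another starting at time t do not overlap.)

8

Order by finish time; keep every interval that doesn't clash with the previous kept one.
By end time: (0,1), (1,7), (3,8), (7,9), (9,12), (12,15), (13,16), (15,18), (19,20), (20,22).
Pick (0,1); next start ≥ 1 → (1,7); next start ≥ 7 → (7,9); next start ≥ 9 → (9,12); next start ≥ 12 → (12,15); next start ≥ 15 → (15,18); next start ≥ 18 → (19,20); next start ≥ 20 → (20,22).
Selected 8 broadcasts.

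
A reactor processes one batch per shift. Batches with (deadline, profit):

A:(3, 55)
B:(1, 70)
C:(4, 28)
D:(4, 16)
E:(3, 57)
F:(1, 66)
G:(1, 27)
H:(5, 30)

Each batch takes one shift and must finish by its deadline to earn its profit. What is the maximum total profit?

Sort by profit descending; place each in the latest free slot ≤ its deadline.
Profit order: B=70 F=66 E=57 A=55 H=30 C=28 G=27 D=16
Assign: B→slot 1, F skipped, E→slot 3, A→slot 2, H→slot 5, C→slot 4, G skipped, D skipped.
Slots: [1:B] [2:A] [3:E] [4:C] [5:H]
Profit = 70 + 55 + 57 + 28 + 30 = 240

240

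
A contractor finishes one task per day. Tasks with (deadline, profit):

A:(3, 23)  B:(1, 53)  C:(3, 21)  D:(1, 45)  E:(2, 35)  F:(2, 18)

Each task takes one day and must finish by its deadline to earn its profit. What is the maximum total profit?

111

Sort by profit descending; place each in the latest free slot ≤ its deadline.
By profit: B(d1,53), D(d1,45), E(d2,35), A(d3,23), C(d3,21), F(d2,18)
B→slot 1; D skipped; E→slot 2; A→slot 3; C skipped; F skipped.
Profit = 53 + 35 + 23 = 111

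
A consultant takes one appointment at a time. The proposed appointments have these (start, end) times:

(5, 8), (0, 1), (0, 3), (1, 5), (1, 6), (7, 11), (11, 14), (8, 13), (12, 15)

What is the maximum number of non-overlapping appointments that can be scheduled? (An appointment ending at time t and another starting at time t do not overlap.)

Greedy by earliest finish: after sorting by end time, pick each interval compatible with the last pick.
By end time: (0,1), (0,3), (1,5), (1,6), (5,8), (7,11), (8,13), (11,14), (12,15).
Pick (0,1); next start ≥ 1 → (1,5); next start ≥ 5 → (5,8); next start ≥ 8 → (8,13).
Selected 4 appointments.

4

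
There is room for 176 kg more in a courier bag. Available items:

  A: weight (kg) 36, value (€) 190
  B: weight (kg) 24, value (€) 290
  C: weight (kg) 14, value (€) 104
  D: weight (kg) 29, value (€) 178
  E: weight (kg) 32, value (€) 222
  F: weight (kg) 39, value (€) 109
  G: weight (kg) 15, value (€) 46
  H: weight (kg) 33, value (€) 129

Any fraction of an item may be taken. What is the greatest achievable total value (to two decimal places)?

1137.53

Greedy by value/weight ratio, highest first.
Order: B (290/24=12.08) > C (104/14=7.43) > E (222/32=6.94) > D (178/29=6.14) > A (190/36=5.28) > H (129/33=3.91) > G (46/15=3.07) > F (109/39=2.79)
Fill: take B (24 @ 290) → take C (14 @ 104) → take E (32 @ 222) → take D (29 @ 178) → take A (36 @ 190) → take H (33 @ 129) → take 8/15 of G → 24.53; 176/176 used.
Total value = 1137.53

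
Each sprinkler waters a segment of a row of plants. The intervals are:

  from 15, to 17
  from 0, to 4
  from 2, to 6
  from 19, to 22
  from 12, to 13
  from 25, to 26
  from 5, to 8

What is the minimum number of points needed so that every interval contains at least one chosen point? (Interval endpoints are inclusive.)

Sort by right endpoint; whenever an interval is uncovered, place a point at its right end.
By right end: [0,4]  [2,6]  [5,8]  [12,13]  [15,17]  [19,22]  [25,26]
[0,4] uncovered → point at 4; [5,8] uncovered → point at 8; [12,13] uncovered → point at 13; [15,17] uncovered → point at 17; [19,22] uncovered → point at 22; [25,26] uncovered → point at 26.
Points: 4, 8, 13, 17, 22, 26 (6 total).

6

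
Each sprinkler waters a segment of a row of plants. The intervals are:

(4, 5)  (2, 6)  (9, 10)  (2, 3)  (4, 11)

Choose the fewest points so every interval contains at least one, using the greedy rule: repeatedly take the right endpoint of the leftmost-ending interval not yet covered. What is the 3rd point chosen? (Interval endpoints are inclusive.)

By right end: [2,3]  [4,5]  [2,6]  [9,10]  [4,11]
[2,3] uncovered → point at 3; [4,5] uncovered → point at 5; [9,10] uncovered → point at 10.
Points: 3, 5, 10 (3 total).

10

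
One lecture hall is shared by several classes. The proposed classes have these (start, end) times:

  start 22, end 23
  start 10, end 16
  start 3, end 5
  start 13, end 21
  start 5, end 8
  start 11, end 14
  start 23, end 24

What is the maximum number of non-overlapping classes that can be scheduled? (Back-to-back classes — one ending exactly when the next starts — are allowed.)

Greedy by earliest finish: after sorting by end time, pick each interval compatible with the last pick.
By end time: (3,5), (5,8), (11,14), (10,16), (13,21), (22,23), (23,24).
Pick (3,5); next start ≥ 5 → (5,8); next start ≥ 8 → (11,14); next start ≥ 14 → (22,23); next start ≥ 23 → (23,24).
Selected 5 classes.

5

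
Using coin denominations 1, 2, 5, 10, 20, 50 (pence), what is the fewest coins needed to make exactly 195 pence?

Use the largest denomination that fits, subtract, and repeat.
195 = 3×50 + 2×20 + 1×5
Total coins = 3 + 2 + 1 = 6

6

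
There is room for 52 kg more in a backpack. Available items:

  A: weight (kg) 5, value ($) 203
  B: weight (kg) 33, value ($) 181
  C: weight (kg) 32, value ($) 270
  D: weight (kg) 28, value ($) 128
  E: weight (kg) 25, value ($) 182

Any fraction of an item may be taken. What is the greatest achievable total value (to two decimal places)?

582.20

Greedy by value/weight ratio, highest first.
Ratios (sorted): A 40.60, C 8.44, E 7.28, B 5.48, D 4.57
take A (5 @ 203); take C (32 @ 270); take 15/25 of E → 109.20. Capacity used 52/52.
Total value = 582.20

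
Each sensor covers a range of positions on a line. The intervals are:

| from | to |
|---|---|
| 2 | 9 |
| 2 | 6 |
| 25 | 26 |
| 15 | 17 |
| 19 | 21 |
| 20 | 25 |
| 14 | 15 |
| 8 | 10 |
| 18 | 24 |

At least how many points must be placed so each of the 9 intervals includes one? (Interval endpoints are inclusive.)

5

By right end: [2,6]  [2,9]  [8,10]  [14,15]  [15,17]  [19,21]  [18,24]  [20,25]  [25,26]
[2,6] uncovered → point at 6; [8,10] uncovered → point at 10; [14,15] uncovered → point at 15; [19,21] uncovered → point at 21; [25,26] uncovered → point at 26.
Points: 6, 10, 15, 21, 26 (5 total).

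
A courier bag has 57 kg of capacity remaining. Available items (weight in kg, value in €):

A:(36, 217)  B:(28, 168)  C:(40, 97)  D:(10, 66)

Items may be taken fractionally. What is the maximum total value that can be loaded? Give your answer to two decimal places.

349.00

Sort by value per unit weight and fill in that order.
Order: D (66/10=6.60) > A (217/36=6.03) > B (168/28=6.00) > C (97/40=2.42)
Fill: take D (10 @ 66) → take A (36 @ 217) → take 11/28 of B → 66.00; 57/57 used.
Total value = 349.00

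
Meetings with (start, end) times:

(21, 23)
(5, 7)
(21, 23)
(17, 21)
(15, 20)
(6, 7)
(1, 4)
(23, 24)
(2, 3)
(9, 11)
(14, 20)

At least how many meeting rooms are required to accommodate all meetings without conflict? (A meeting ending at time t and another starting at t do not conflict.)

starts: [1, 2, 5, 6, 9, 14, 15, 17, 21, 21, 23]
ends:   [3, 4, 7, 7, 11, 20, 20, 21, 23, 23, 24]
s1→1 s2→2 e3→1 e4→0 s5→1 s6→2 e7→1 e7→0 s9→1 e11→0 s14→1 s15→2 s17→3  — peak 3.

3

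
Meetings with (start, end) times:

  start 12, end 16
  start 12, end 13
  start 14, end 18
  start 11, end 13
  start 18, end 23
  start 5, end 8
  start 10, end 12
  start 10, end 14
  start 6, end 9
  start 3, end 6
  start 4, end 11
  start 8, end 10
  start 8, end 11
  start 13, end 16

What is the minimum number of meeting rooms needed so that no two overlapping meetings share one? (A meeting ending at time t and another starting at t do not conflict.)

starts: [3, 4, 5, 6, 8, 8, 10, 10, 11, 12, 12, 13, 14, 18]
ends:   [6, 8, 9, 10, 11, 11, 12, 13, 13, 14, 16, 16, 18, 23]
s3→1 s4→2 s5→3 e6→2 s6→3 e8→2 s8→3 s8→4  — peak 4.

4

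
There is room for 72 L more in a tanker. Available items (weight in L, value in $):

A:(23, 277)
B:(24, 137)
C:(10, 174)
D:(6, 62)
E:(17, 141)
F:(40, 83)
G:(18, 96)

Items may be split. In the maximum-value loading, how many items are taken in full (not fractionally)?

4

Ratios (sorted): C 17.40, A 12.04, D 10.33, E 8.29, B 5.71, G 5.33, F 2.08
take C (10 @ 174); take A (23 @ 277); take D (6 @ 62); take E (17 @ 141); take 16/24 of B → 91.33. Capacity used 72/72.
4 item(s) taken whole; one partial (take 16/24 of B).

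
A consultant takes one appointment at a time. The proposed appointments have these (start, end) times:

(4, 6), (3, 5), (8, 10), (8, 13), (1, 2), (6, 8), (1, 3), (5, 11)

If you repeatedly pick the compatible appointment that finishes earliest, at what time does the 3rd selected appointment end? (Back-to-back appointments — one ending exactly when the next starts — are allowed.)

Sorted by end: (1,2)  (1,3)  (3,5)  (4,6)  (6,8)  (8,10)  (5,11)  (8,13)
take (1,2); take (3,5); take (6,8); take (8,10); skip (8,13).
Selected: (1,2) (3,5) (6,8) (8,10)

8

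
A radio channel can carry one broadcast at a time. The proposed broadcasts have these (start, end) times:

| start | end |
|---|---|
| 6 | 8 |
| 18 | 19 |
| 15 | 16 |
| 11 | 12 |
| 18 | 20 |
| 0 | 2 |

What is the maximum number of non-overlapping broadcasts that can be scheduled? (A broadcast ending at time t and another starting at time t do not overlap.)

By end time: (0,2), (6,8), (11,12), (15,16), (18,19), (18,20).
Pick (0,2); next start ≥ 2 → (6,8); next start ≥ 8 → (11,12); next start ≥ 12 → (15,16); next start ≥ 16 → (18,19).
Selected 5 broadcasts.

5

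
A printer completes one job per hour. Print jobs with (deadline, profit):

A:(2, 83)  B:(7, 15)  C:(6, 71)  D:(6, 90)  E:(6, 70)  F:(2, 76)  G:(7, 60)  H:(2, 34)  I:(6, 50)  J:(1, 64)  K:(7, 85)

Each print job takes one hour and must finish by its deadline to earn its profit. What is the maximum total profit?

Sort by profit descending; place each in the latest free slot ≤ its deadline.
By profit: D(d6,90), K(d7,85), A(d2,83), F(d2,76), C(d6,71), E(d6,70), J(d1,64), G(d7,60), I(d6,50), H(d2,34), B(d7,15)
D→slot 6; K→slot 7; A→slot 2; F→slot 1; C→slot 5; E→slot 4; J skipped; G→slot 3; I skipped; H skipped; B skipped.
Profit = 76 + 83 + 60 + 70 + 71 + 90 + 85 = 535

535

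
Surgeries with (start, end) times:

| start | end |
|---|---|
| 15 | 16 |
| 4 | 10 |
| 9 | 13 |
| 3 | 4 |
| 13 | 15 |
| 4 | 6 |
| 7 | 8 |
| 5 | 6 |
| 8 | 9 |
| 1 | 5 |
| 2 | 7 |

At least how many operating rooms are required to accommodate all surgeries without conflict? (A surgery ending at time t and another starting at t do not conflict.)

The answer is the maximum number of intervals overlapping at any instant.
Events (time:±→running): 1:+→1 2:+→2 3:+→3 4:-→2 4:+→3 4:+→4 … peak 4.

4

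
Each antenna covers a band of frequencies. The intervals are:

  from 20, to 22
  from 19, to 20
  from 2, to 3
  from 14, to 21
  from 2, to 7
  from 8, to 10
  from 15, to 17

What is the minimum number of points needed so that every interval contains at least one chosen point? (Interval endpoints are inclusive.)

Process intervals by earliest right end; each time one isn't hit yet, stab at its right endpoint.
By right end: [2,3]  [2,7]  [8,10]  [15,17]  [19,20]  [14,21]  [20,22]
[2,3] uncovered → point at 3; [8,10] uncovered → point at 10; [15,17] uncovered → point at 17; [19,20] uncovered → point at 20.
Points: 3, 10, 17, 20 (4 total).

4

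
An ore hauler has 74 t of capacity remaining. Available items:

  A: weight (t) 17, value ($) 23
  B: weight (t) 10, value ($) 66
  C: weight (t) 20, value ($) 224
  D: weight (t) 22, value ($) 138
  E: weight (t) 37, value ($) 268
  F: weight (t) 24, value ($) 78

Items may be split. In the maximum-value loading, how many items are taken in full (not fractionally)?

Greedy by value/weight ratio, highest first.
Order: C (224/20=11.20) > E (268/37=7.24) > B (66/10=6.60) > D (138/22=6.27) > F (78/24=3.25) > A (23/17=1.35)
Fill: take C (20 @ 224) → take E (37 @ 268) → take B (10 @ 66) → take 7/22 of D → 43.91; 74/74 used.
3 item(s) taken whole; one partial (take 7/22 of D).

3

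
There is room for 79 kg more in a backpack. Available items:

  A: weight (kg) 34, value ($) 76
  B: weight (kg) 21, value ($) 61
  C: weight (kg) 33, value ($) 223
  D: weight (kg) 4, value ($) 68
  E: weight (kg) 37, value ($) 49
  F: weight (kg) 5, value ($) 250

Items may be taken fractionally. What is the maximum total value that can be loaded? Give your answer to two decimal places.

637.76

Sort by value per unit weight and fill in that order.
Order: F (250/5=50.00) > D (68/4=17.00) > C (223/33=6.76) > B (61/21=2.90) > A (76/34=2.24) > E (49/37=1.32)
Fill: take F (5 @ 250) → take D (4 @ 68) → take C (33 @ 223) → take B (21 @ 61) → take 16/34 of A → 35.76; 79/79 used.
Total value = 637.76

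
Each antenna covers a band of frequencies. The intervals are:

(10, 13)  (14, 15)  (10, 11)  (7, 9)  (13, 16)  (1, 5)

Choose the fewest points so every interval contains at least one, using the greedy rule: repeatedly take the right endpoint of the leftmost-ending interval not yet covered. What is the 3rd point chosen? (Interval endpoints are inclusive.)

Sort by right endpoint; whenever an interval is uncovered, place a point at its right end.
By right end: [1,5]  [7,9]  [10,11]  [10,13]  [14,15]  [13,16]
[1,5] uncovered → point at 5; [7,9] uncovered → point at 9; [10,11] uncovered → point at 11; [14,15] uncovered → point at 15.
Points: 5, 9, 11, 15 (4 total).

11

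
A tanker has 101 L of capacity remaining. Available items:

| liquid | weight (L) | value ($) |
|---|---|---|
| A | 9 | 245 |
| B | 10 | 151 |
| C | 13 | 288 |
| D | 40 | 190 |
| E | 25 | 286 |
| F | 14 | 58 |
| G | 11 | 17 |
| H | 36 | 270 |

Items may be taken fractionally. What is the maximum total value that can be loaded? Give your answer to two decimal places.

Sort by value per unit weight and fill in that order.
Order: A (245/9=27.22) > C (288/13=22.15) > B (151/10=15.10) > E (286/25=11.44) > H (270/36=7.50) > D (190/40=4.75) > F (58/14=4.14) > G (17/11=1.55)
Fill: take A (9 @ 245) → take C (13 @ 288) → take B (10 @ 151) → take E (25 @ 286) → take H (36 @ 270) → take 8/40 of D → 38.00; 101/101 used.
Total value = 1278.00

1278.00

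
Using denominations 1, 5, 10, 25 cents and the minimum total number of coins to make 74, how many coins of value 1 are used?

4

74 − 2×25→24 − 2×10→4 − 4×1→0
Count of 1: 4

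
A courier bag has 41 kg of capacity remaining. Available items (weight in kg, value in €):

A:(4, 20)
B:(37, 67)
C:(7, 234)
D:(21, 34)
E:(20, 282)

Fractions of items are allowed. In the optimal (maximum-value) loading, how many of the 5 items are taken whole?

Greedy by value/weight ratio, highest first.
Order: C (234/7=33.43) > E (282/20=14.10) > A (20/4=5.00) > B (67/37=1.81) > D (34/21=1.62)
Fill: take C (7 @ 234) → take E (20 @ 282) → take A (4 @ 20) → take 10/37 of B → 18.11; 41/41 used.
3 item(s) taken whole; one partial (take 10/37 of B).

3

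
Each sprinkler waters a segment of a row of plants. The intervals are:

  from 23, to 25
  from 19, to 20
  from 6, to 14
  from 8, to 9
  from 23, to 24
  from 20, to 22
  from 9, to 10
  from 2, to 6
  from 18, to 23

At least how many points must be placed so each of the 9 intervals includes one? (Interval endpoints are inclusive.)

4

Sorted: [2,6] [8,9] [9,10] [6,14] [19,20] [20,22] [18,23] [23,24] [23,25]
{[2,6]} hit by 6; {[8,9],[9,10],[6,14]} hit by 9; {[19,20],[20,22],[18,23]} hit by 20; {[23,24],[23,25]} hit by 24.
Points: 6, 9, 20, 24 (4 total).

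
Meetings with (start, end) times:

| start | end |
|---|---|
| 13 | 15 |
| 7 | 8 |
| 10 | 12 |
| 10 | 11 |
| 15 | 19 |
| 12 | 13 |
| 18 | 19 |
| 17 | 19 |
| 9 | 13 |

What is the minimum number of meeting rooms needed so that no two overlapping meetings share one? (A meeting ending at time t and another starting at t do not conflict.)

3

Count concurrent intervals with a sweep; the peak is the room count.
starts: [7, 9, 10, 10, 12, 13, 15, 17, 18]
ends:   [8, 11, 12, 13, 13, 15, 19, 19, 19]
s7→1 e8→0 s9→1 s10→2 s10→3  — peak 3.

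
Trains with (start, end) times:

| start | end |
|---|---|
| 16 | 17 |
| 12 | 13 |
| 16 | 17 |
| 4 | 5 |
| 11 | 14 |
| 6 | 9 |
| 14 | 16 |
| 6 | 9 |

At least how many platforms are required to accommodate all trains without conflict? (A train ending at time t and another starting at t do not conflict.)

Count concurrent intervals with a sweep; the peak is the room count.
starts: [4, 6, 6, 11, 12, 14, 16, 16]
ends:   [5, 9, 9, 13, 14, 16, 17, 17]
s4→1 e5→0 s6→1 s6→2  — peak 2.

2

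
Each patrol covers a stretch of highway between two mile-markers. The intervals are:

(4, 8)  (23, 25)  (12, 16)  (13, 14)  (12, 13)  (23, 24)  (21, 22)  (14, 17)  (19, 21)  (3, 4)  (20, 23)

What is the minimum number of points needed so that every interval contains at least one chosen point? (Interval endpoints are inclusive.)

Sort by right endpoint; whenever an interval is uncovered, place a point at its right end.
By right end: [3,4]  [4,8]  [12,13]  [13,14]  [12,16]  [14,17]  [19,21]  [21,22]  [20,23]  [23,24]  [23,25]
[3,4] uncovered → point at 4; [12,13] uncovered → point at 13; [14,17] uncovered → point at 17; [19,21] uncovered → point at 21; [23,24] uncovered → point at 24.
Points: 4, 13, 17, 21, 24 (5 total).

5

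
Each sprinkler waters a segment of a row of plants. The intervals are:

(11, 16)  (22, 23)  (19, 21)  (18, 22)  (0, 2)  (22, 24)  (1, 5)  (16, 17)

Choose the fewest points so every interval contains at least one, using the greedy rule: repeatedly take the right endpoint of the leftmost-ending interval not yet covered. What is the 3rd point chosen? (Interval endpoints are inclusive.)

21

Sort by right endpoint; whenever an interval is uncovered, place a point at its right end.
By right end: [0,2]  [1,5]  [11,16]  [16,17]  [19,21]  [18,22]  [22,23]  [22,24]
[0,2] uncovered → point at 2; [11,16] uncovered → point at 16; [19,21] uncovered → point at 21; [22,23] uncovered → point at 23.
Points: 2, 16, 21, 23 (4 total).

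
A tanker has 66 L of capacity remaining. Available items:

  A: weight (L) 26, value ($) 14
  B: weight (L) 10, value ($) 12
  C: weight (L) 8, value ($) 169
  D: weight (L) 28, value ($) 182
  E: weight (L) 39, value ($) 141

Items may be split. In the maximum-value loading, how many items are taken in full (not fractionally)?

Sort by value per unit weight and fill in that order.
Order: C (169/8=21.12) > D (182/28=6.50) > E (141/39=3.62) > B (12/10=1.20) > A (14/26=0.54)
Fill: take C (8 @ 169) → take D (28 @ 182) → take 30/39 of E → 108.46; 66/66 used.
2 item(s) taken whole; one partial (take 30/39 of E).

2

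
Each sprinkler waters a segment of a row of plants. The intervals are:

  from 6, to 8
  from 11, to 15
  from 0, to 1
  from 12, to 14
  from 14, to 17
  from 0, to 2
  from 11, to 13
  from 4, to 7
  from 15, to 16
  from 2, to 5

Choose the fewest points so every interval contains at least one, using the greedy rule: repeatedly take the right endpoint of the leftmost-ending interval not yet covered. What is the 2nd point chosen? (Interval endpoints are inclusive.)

By right end: [0,1]  [0,2]  [2,5]  [4,7]  [6,8]  [11,13]  [12,14]  [11,15]  [15,16]  [14,17]
[0,1] uncovered → point at 1; [2,5] uncovered → point at 5; [6,8] uncovered → point at 8; [11,13] uncovered → point at 13; [15,16] uncovered → point at 16.
Points: 1, 5, 8, 13, 16 (5 total).

5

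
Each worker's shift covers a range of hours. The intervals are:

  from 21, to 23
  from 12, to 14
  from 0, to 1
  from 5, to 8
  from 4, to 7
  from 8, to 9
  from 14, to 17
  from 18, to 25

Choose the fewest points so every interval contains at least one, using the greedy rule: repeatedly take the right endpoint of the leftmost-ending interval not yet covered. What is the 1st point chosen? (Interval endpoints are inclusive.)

1

Sort by right endpoint; whenever an interval is uncovered, place a point at its right end.
By right end: [0,1]  [4,7]  [5,8]  [8,9]  [12,14]  [14,17]  [21,23]  [18,25]
[0,1] uncovered → point at 1; [4,7] uncovered → point at 7; [8,9] uncovered → point at 9; [12,14] uncovered → point at 14; [21,23] uncovered → point at 23.
Points: 1, 7, 9, 14, 23 (5 total).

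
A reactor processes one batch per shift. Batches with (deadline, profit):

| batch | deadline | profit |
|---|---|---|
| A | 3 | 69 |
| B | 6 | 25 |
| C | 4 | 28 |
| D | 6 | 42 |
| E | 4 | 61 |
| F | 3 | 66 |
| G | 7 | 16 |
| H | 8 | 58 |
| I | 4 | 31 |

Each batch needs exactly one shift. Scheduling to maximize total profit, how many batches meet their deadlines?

8

Take jobs in profit order; each goes to the latest open slot no later than its deadline.
Profit order: A=69 F=66 E=61 H=58 D=42 I=31 C=28 B=25 G=16
Assign: A→slot 3, F→slot 2, E→slot 4, H→slot 8, D→slot 6, I→slot 1, C skipped, B→slot 5, G→slot 7.
Slots: [1:I] [2:F] [3:A] [4:E] [5:B] [6:D] [7:G] [8:H]
8 of 9 scheduled.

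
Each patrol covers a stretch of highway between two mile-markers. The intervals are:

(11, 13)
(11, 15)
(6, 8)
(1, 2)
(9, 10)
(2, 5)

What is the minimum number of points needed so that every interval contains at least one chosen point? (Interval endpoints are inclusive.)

4

Process intervals by earliest right end; each time one isn't hit yet, stab at its right endpoint.
Sorted: [1,2] [2,5] [6,8] [9,10] [11,13] [11,15]
{[1,2],[2,5]} hit by 2; {[6,8]} hit by 8; {[9,10]} hit by 10; {[11,13],[11,15]} hit by 13.
Points: 2, 8, 10, 13 (4 total).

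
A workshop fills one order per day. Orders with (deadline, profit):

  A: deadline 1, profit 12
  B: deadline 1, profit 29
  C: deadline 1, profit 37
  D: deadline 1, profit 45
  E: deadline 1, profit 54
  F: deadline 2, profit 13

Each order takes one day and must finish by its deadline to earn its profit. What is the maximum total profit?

67

Profit order: E=54 D=45 C=37 B=29 F=13 A=12
Assign: E→slot 1, D skipped, C skipped, B skipped, F→slot 2, A skipped.
Slots: [1:E] [2:F]
Profit = 54 + 13 = 67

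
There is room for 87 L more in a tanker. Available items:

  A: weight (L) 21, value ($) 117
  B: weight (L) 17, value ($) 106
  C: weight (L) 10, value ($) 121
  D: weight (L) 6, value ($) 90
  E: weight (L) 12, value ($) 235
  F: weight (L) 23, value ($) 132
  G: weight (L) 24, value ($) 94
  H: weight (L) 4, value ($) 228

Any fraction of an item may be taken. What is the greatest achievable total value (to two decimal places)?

Greedy by value/weight ratio, highest first.
Ratios (sorted): H 57.00, E 19.58, D 15.00, C 12.10, B 6.24, F 5.74, A 5.57, G 3.92
take H (4 @ 228); take E (12 @ 235); take D (6 @ 90); take C (10 @ 121); take B (17 @ 106); take F (23 @ 132); take 15/21 of A → 83.57. Capacity used 87/87.
Total value = 995.57

995.57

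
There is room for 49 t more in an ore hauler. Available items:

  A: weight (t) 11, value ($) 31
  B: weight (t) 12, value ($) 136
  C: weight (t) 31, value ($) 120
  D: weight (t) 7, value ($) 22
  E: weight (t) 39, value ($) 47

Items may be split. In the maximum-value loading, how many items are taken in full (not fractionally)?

2

Sort by value per unit weight and fill in that order.
Ratios (sorted): B 11.33, C 3.87, D 3.14, A 2.82, E 1.21
take B (12 @ 136); take C (31 @ 120); take 6/7 of D → 18.86. Capacity used 49/49.
2 item(s) taken whole; one partial (take 6/7 of D).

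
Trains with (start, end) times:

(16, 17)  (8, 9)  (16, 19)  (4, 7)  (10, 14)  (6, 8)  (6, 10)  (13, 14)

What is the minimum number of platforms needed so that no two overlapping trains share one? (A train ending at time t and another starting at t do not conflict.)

Count concurrent intervals with a sweep; the peak is the room count.
Events (time:±→running): 4:+→1 6:+→2 6:+→3 … peak 3.

3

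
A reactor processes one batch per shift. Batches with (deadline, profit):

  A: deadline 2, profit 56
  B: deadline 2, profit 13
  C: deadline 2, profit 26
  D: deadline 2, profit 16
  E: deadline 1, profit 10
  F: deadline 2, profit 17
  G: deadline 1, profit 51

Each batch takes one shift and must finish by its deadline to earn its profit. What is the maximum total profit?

107

Sort by profit descending; place each in the latest free slot ≤ its deadline.
By profit: A(d2,56), G(d1,51), C(d2,26), F(d2,17), D(d2,16), B(d2,13), E(d1,10)
A→slot 2; G→slot 1; C skipped; F skipped; D skipped; B skipped; E skipped.
Profit = 51 + 56 = 107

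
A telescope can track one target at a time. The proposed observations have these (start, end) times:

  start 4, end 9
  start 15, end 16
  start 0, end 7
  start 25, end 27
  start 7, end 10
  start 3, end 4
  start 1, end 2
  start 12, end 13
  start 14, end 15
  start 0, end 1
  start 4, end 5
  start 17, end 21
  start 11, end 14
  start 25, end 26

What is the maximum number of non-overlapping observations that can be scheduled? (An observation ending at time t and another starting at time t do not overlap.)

Sorted by end: (0,1)  (1,2)  (3,4)  (4,5)  (0,7)  (4,9)  (7,10)  (12,13)  (11,14)  (14,15)  (15,16)  (17,21)  (25,26)  (25,27)
take (0,1); take (1,2); take (3,4); take (4,5); take (7,10); take (12,13); skip (11,14); take (14,15); take (15,16); take (17,21); take (25,26); skip (25,27).
Selected 10 observations.

10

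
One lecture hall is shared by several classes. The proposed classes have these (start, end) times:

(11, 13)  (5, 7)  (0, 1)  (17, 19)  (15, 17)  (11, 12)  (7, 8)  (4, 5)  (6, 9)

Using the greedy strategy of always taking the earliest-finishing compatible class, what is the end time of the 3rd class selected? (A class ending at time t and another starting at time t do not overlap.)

Sort by end time and greedily take each interval whose start is ≥ the last chosen end.
Sorted by end: (0,1)  (4,5)  (5,7)  (7,8)  (6,9)  (11,12)  (11,13)  (15,17)  (17,19)
take (0,1); take (4,5); take (5,7); take (7,8); take (11,12); take (15,17); take (17,19).
Selected: (0,1) (4,5) (5,7) (7,8) (11,12) (15,17) (17,19)

7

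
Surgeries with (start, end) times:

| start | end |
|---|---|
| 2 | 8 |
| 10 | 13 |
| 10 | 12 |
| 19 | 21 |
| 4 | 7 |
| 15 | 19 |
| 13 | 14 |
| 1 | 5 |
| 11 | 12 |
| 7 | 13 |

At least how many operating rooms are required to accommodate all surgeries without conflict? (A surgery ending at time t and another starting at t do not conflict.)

starts: [1, 2, 4, 7, 10, 10, 11, 13, 15, 19]
ends:   [5, 7, 8, 12, 12, 13, 13, 14, 19, 21]
s1→1 s2→2 s4→3 e5→2 e7→1 s7→2 e8→1 s10→2 s10→3 s11→4  — peak 4.

4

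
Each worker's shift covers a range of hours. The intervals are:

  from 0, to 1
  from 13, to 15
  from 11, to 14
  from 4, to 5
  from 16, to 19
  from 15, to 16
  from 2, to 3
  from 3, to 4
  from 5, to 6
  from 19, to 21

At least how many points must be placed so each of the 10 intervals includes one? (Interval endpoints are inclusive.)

6

Process intervals by earliest right end; each time one isn't hit yet, stab at its right endpoint.
Sorted: [0,1] [2,3] [3,4] [4,5] [5,6] [11,14] [13,15] [15,16] [16,19] [19,21]
{[0,1]} hit by 1; {[2,3],[3,4]} hit by 3; {[4,5],[5,6]} hit by 5; {[11,14],[13,15]} hit by 14; {[15,16],[16,19]} hit by 16; {[19,21]} hit by 21.
Points: 1, 3, 5, 14, 16, 21 (6 total).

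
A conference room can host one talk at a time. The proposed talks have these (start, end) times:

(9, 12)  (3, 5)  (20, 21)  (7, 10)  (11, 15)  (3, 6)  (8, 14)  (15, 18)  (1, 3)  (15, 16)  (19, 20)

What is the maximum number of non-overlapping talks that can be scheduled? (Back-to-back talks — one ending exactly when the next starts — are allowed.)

Greedy by earliest finish: after sorting by end time, pick each interval compatible with the last pick.
Sorted by end: (1,3)  (3,5)  (3,6)  (7,10)  (9,12)  (8,14)  (11,15)  (15,16)  (15,18)  (19,20)  (20,21)
take (1,3); take (3,5); skip (3,6); take (7,10); skip (9,12); take (11,15); take (15,16); skip (15,18); take (19,20); take (20,21).
Selected 7 talks.

7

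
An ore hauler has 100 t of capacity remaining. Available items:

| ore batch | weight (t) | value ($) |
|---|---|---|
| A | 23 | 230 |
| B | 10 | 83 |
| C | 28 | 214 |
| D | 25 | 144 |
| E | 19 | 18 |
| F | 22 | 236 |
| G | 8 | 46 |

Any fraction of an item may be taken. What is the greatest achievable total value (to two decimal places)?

Order: F (236/22=10.73) > A (230/23=10.00) > B (83/10=8.30) > C (214/28=7.64) > D (144/25=5.76) > G (46/8=5.75) > E (18/19=0.95)
Fill: take F (22 @ 236) → take A (23 @ 230) → take B (10 @ 83) → take C (28 @ 214) → take 17/25 of D → 97.92; 100/100 used.
Total value = 860.92

860.92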